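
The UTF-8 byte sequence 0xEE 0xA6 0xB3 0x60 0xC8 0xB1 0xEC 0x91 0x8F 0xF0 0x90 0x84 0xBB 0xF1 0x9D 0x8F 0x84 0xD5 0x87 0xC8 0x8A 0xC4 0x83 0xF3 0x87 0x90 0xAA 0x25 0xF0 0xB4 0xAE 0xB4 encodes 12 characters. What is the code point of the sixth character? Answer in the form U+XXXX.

Offset 0: leading byte 0xEE = 11101110 → 3-byte char #1 = EE A6 B3.
Offset 3: leading byte 0x60 = 01100000 → 1-byte char #2 = 60.
Offset 4: leading byte 0xC8 = 11001000 → 2-byte char #3 = C8 B1.
Offset 6: leading byte 0xEC = 11101100 → 3-byte char #4 = EC 91 8F.
Offset 9: leading byte 0xF0 = 11110000 → 4-byte char #5 = F0 90 84 BB.
Offset 13: leading byte 0xF1 = 11110001 → 4-byte char #6 = F1 9D 8F 84.
Leading byte 0xF1 = 11110001 matches 11110xxx → 4-byte sequence.
Byte 1: 0xF1 = 11110001, payload 001 (3 bits).
Byte 2: 0x9D = 10011101 (10xxxxxx ✓), payload 011101.
Byte 3: 0x8F = 10001111 (10xxxxxx ✓), payload 001111.
Byte 4: 0x84 = 10000100 (10xxxxxx ✓), payload 000100.
Concatenate: 001011101001111000100 = 0x5D3C4 (21 bits → U+5D3C4).

U+5D3C4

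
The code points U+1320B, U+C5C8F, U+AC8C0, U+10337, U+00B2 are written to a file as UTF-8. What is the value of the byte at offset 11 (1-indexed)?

0xA3

1-indexed offset 11 is 0-indexed offset 10.
U+1320B → 4-byte form F0 93 88 8B at offsets 0–3.
U+C5C8F → 4-byte form F3 85 B2 8F at offsets 4–7.
U+AC8C0 → 4-byte form F2 AC A3 80 at offsets 8–11.
Offset 10 falls in char 3's range; it's byte 3 of F2 AC A3 80 = 0xA3.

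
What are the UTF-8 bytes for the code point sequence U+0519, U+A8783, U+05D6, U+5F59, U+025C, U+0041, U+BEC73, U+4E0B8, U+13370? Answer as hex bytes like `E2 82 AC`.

U+0519: 2-byte form → D4 99.
U+A8783: 4-byte form → F2 A8 9E 83.
U+05D6: 2-byte form → D7 96.
U+5F59: 3-byte form → E5 BD 99.
U+025C: 2-byte form → C9 9C.
U+0041: 1-byte form → 41.
U+BEC73: 4-byte form → F2 BE B1 B3.
U+4E0B8: 4-byte form → F1 8E 82 B8.
U+13370: 4-byte form → F0 93 8D B0.
Concatenated (26 bytes): D4 99 F2 A8 9E 83 D7 96 E5 BD 99 C9 9C 41 F2 BE B1 B3 F1 8E 82 B8 F0 93 8D B0.

D4 99 F2 A8 9E 83 D7 96 E5 BD 99 C9 9C 41 F2 BE B1 B3 F1 8E 82 B8 F0 93 8D B0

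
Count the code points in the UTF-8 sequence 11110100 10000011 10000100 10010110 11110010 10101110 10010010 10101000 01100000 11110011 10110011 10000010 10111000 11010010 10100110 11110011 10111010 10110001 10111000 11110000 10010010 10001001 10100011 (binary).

7

Byte at offset 0: 0xF4 = 11110100 → 4-byte char (#1). Advance 4.
Byte at offset 4: 0xF2 = 11110010 → 4-byte char (#2). Advance 4.
Byte at offset 8: 0x60 = 01100000 → 1-byte char (#3). Advance 1.
Byte at offset 9: 0xF3 = 11110011 → 4-byte char (#4). Advance 4.
Byte at offset 13: 0xD2 = 11010010 → 2-byte char (#5). Advance 2.
Byte at offset 15: 0xF3 = 11110011 → 4-byte char (#6). Advance 4.
Byte at offset 19: 0xF0 = 11110000 → 4-byte char (#7). Advance 4.
Reached end at offset 23 after 7 code points.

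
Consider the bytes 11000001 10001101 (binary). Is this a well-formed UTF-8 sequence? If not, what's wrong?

Leading byte 0xC1 = 11000001 → 2-byte form.
Continuation bytes all match 10xxxxxx. Payload decodes to 0x4D.
But 0x4D < 0x80, the minimum for a 2-byte sequence — this is an overlong encoding.

invalid (overlong encoding)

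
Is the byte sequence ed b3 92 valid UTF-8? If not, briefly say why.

invalid (encodes a surrogate (U+D800–U+DFFF))

Structurally a 3-byte sequence; payload = 0xDCD2.
But 0xDCD2 is in U+D800–U+DFFF, the surrogate range. Surrogates are not Unicode scalar values and are forbidden in UTF-8.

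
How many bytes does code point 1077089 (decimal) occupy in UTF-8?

U+106F61 = 0x106F61. UTF-8 uses 1 byte below 0x80, 2 below 0x800, 3 below 0x10000, 4 up to 0x10FFFF. 0x106F61 is in U+10000–U+10FFFF → 4 bytes.

4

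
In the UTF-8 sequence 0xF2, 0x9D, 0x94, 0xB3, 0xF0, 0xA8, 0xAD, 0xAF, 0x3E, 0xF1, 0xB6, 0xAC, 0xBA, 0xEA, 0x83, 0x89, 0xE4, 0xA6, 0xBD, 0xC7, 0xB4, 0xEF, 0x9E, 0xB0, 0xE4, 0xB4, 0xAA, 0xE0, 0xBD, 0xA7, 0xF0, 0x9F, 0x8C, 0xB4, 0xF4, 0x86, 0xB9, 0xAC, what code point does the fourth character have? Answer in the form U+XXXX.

Offset 0: leading byte 0xF2 = 11110010 → 4-byte char #1 = F2 9D 94 B3.
Offset 4: leading byte 0xF0 = 11110000 → 4-byte char #2 = F0 A8 AD AF.
Offset 8: leading byte 0x3E = 00111110 → 1-byte char #3 = 3E.
Offset 9: leading byte 0xF1 = 11110001 → 4-byte char #4 = F1 B6 AC BA.
Leading byte 0xF1 = 11110001 matches 11110xxx → 4-byte sequence.
Byte 1: 0xF1 = 11110001, payload 001 (3 bits).
Byte 2: 0xB6 = 10110110 (10xxxxxx ✓), payload 110110.
Byte 3: 0xAC = 10101100 (10xxxxxx ✓), payload 101100.
Byte 4: 0xBA = 10111010 (10xxxxxx ✓), payload 111010.
Concatenate: 001110110101100111010 = 0x76B3A (21 bits → U+76B3A).

U+76B3A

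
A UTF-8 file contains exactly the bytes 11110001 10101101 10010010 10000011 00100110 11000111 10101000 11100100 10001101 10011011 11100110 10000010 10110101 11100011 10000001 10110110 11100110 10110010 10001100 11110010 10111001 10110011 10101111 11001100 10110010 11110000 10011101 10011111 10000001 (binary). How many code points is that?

Byte at offset 0: 0xF1 = 11110001 → 4-byte char (#1). Advance 4.
Byte at offset 4: 0x26 = 00100110 → 1-byte char (#2). Advance 1.
Byte at offset 5: 0xC7 = 11000111 → 2-byte char (#3). Advance 2.
Byte at offset 7: 0xE4 = 11100100 → 3-byte char (#4). Advance 3.
Byte at offset 10: 0xE6 = 11100110 → 3-byte char (#5). Advance 3.
Byte at offset 13: 0xE3 = 11100011 → 3-byte char (#6). Advance 3.
Byte at offset 16: 0xE6 = 11100110 → 3-byte char (#7). Advance 3.
Byte at offset 19: 0xF2 = 11110010 → 4-byte char (#8). Advance 4.
Byte at offset 23: 0xCC = 11001100 → 2-byte char (#9). Advance 2.
Byte at offset 25: 0xF0 = 11110000 → 4-byte char (#10). Advance 4.
Reached end at offset 29 after 10 code points.

10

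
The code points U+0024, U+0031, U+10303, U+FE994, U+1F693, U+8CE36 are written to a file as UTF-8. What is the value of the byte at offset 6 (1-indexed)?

1-indexed offset 6 is 0-indexed offset 5.
U+0024 → 1-byte form 24 at offsets 0–0.
U+0031 → 1-byte form 31 at offsets 1–1.
U+10303 → 4-byte form F0 90 8C 83 at offsets 2–5.
Offset 5 falls in char 3's range; it's byte 4 of F0 90 8C 83 = 0x83.

0x83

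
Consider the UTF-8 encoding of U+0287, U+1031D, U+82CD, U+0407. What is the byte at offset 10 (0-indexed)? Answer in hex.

0x87

U+0287 → 2-byte form CA 87 at offsets 0–1.
U+1031D → 4-byte form F0 90 8C 9D at offsets 2–5.
U+82CD → 3-byte form E8 8B 8D at offsets 6–8.
U+0407 → 2-byte form D0 87 at offsets 9–10.
Offset 10 falls in char 4's range; it's byte 2 of D0 87 = 0x87.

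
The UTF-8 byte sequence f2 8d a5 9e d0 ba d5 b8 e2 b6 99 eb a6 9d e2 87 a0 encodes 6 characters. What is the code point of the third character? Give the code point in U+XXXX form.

Offset 0: leading byte 0xF2 = 11110010 → 4-byte char #1 = F2 8D A5 9E.
Offset 4: leading byte 0xD0 = 11010000 → 2-byte char #2 = D0 BA.
Offset 6: leading byte 0xD5 = 11010101 → 2-byte char #3 = D5 B8.
Leading byte 0xD5 = 11010101 matches 110xxxxx → 2-byte sequence.
Byte 1: 0xD5 = 11010101, payload 10101 (5 bits).
Byte 2: 0xB8 = 10111000 (10xxxxxx ✓), payload 111000.
Concatenate: 10101111000 = 0x578 (11 bits → U+0578).

U+0578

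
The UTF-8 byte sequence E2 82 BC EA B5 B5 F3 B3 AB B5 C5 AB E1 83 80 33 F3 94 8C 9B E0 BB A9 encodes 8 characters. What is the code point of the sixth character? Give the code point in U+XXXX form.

Offset 0: leading byte 0xE2 = 11100010 → 3-byte char #1 = E2 82 BC.
Offset 3: leading byte 0xEA = 11101010 → 3-byte char #2 = EA B5 B5.
Offset 6: leading byte 0xF3 = 11110011 → 4-byte char #3 = F3 B3 AB B5.
Offset 10: leading byte 0xC5 = 11000101 → 2-byte char #4 = C5 AB.
Offset 12: leading byte 0xE1 = 11100001 → 3-byte char #5 = E1 83 80.
Offset 15: leading byte 0x33 = 00110011 → 1-byte char #6 = 33.
Leading byte 0x33 = 00110011 matches 0xxxxxxx → 1-byte sequence.
Byte 1: 0x33 = 00110011, payload 0110011 (7 bits).
Concatenate: 0110011 = 0x33 (7 bits → U+0033).

U+0033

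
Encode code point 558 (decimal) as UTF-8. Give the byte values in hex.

C8 AE

U+022E = 0x22E = 558 decimal. In range U+0080–U+07FF → 2-byte form: 110xxxxx 10xxxxxx.
Binary (11 bits): 01000101110.
Split 5+6: 01000 | 101110.
Byte 1: 11001000 = 0xC8.
Byte 2: 10101110 = 0xAE.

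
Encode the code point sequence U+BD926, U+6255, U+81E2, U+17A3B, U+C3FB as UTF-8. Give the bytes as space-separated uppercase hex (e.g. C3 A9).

F2 BD A4 A6 E6 89 95 E8 87 A2 F0 97 A8 BB EC 8F BB

U+BD926: 4-byte form → F2 BD A4 A6.
U+6255: 3-byte form → E6 89 95.
U+81E2: 3-byte form → E8 87 A2.
U+17A3B: 4-byte form → F0 97 A8 BB.
U+C3FB: 3-byte form → EC 8F BB.
Concatenated (17 bytes): F2 BD A4 A6 E6 89 95 E8 87 A2 F0 97 A8 BB EC 8F BB.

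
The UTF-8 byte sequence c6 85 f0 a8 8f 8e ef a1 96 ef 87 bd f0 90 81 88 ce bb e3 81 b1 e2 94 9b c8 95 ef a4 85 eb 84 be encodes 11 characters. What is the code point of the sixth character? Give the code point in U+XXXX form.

Offset 0: leading byte 0xC6 = 11000110 → 2-byte char #1 = C6 85.
Offset 2: leading byte 0xF0 = 11110000 → 4-byte char #2 = F0 A8 8F 8E.
Offset 6: leading byte 0xEF = 11101111 → 3-byte char #3 = EF A1 96.
Offset 9: leading byte 0xEF = 11101111 → 3-byte char #4 = EF 87 BD.
Offset 12: leading byte 0xF0 = 11110000 → 4-byte char #5 = F0 90 81 88.
Offset 16: leading byte 0xCE = 11001110 → 2-byte char #6 = CE BB.
Leading byte 0xCE = 11001110 matches 110xxxxx → 2-byte sequence.
Byte 1: 0xCE = 11001110, payload 01110 (5 bits).
Byte 2: 0xBB = 10111011 (10xxxxxx ✓), payload 111011.
Concatenate: 01110111011 = 0x3BB (11 bits → U+03BB).

U+03BB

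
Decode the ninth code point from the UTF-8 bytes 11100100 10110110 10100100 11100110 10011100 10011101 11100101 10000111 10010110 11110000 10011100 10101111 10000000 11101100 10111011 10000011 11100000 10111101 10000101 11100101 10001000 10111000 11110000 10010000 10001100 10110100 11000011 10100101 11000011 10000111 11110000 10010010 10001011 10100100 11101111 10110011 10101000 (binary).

Offset 0: leading byte 0xE4 = 11100100 → 3-byte char #1 = E4 B6 A4.
Offset 3: leading byte 0xE6 = 11100110 → 3-byte char #2 = E6 9C 9D.
Offset 6: leading byte 0xE5 = 11100101 → 3-byte char #3 = E5 87 96.
Offset 9: leading byte 0xF0 = 11110000 → 4-byte char #4 = F0 9C AF 80.
Offset 13: leading byte 0xEC = 11101100 → 3-byte char #5 = EC BB 83.
Offset 16: leading byte 0xE0 = 11100000 → 3-byte char #6 = E0 BD 85.
Offset 19: leading byte 0xE5 = 11100101 → 3-byte char #7 = E5 88 B8.
Offset 22: leading byte 0xF0 = 11110000 → 4-byte char #8 = F0 90 8C B4.
Offset 26: leading byte 0xC3 = 11000011 → 2-byte char #9 = C3 A5.
Leading byte 0xC3 = 11000011 matches 110xxxxx → 2-byte sequence.
Byte 1: 0xC3 = 11000011, payload 00011 (5 bits).
Byte 2: 0xA5 = 10100101 (10xxxxxx ✓), payload 100101.
Concatenate: 00011100101 = 0xE5 (11 bits → U+00E5).

U+00E5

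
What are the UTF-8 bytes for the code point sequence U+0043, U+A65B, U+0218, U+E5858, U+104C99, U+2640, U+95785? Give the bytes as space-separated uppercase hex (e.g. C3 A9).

43 EA 99 9B C8 98 F3 A5 A1 98 F4 84 B2 99 E2 99 80 F2 95 9E 85

U+0043: 1-byte form → 43.
U+A65B: 3-byte form → EA 99 9B.
U+0218: 2-byte form → C8 98.
U+E5858: 4-byte form → F3 A5 A1 98.
U+104C99: 4-byte form → F4 84 B2 99.
U+2640: 3-byte form → E2 99 80.
U+95785: 4-byte form → F2 95 9E 85.
Concatenated (21 bytes): 43 EA 99 9B C8 98 F3 A5 A1 98 F4 84 B2 99 E2 99 80 F2 95 9E 85.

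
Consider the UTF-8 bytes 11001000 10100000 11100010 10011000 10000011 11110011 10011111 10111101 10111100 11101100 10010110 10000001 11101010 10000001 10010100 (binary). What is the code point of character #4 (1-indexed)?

U+C581

Offset 0: leading byte 0xC8 = 11001000 → 2-byte char #1 = C8 A0.
Offset 2: leading byte 0xE2 = 11100010 → 3-byte char #2 = E2 98 83.
Offset 5: leading byte 0xF3 = 11110011 → 4-byte char #3 = F3 9F BD BC.
Offset 9: leading byte 0xEC = 11101100 → 3-byte char #4 = EC 96 81.
Leading byte 0xEC = 11101100 matches 1110xxxx → 3-byte sequence.
Byte 1: 0xEC = 11101100, payload 1100 (4 bits).
Byte 2: 0x96 = 10010110 (10xxxxxx ✓), payload 010110.
Byte 3: 0x81 = 10000001 (10xxxxxx ✓), payload 000001.
Concatenate: 1100010110000001 = 0xC581 (16 bits → U+C581).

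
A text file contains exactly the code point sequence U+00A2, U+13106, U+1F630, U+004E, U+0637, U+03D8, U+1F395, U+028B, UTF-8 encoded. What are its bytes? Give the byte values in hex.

U+00A2: 2-byte form → C2 A2.
U+13106: 4-byte form → F0 93 84 86.
U+1F630: 4-byte form → F0 9F 98 B0.
U+004E: 1-byte form → 4E.
U+0637: 2-byte form → D8 B7.
U+03D8: 2-byte form → CF 98.
U+1F395: 4-byte form → F0 9F 8E 95.
U+028B: 2-byte form → CA 8B.
Concatenated (21 bytes): C2 A2 F0 93 84 86 F0 9F 98 B0 4E D8 B7 CF 98 F0 9F 8E 95 CA 8B.

C2 A2 F0 93 84 86 F0 9F 98 B0 4E D8 B7 CF 98 F0 9F 8E 95 CA 8B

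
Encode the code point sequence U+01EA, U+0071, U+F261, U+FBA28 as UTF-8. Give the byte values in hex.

U+01EA: 2-byte form → C7 AA.
U+0071: 1-byte form → 71.
U+F261: 3-byte form → EF 89 A1.
U+FBA28: 4-byte form → F3 BB A8 A8.
Concatenated (10 bytes): C7 AA 71 EF 89 A1 F3 BB A8 A8.

C7 AA 71 EF 89 A1 F3 BB A8 A8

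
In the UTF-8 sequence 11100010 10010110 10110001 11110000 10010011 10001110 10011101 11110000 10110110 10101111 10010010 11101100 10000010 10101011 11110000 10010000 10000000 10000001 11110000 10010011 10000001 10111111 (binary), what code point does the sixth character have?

U+1307F

Offset 0: leading byte 0xE2 = 11100010 → 3-byte char #1 = E2 96 B1.
Offset 3: leading byte 0xF0 = 11110000 → 4-byte char #2 = F0 93 8E 9D.
Offset 7: leading byte 0xF0 = 11110000 → 4-byte char #3 = F0 B6 AF 92.
Offset 11: leading byte 0xEC = 11101100 → 3-byte char #4 = EC 82 AB.
Offset 14: leading byte 0xF0 = 11110000 → 4-byte char #5 = F0 90 80 81.
Offset 18: leading byte 0xF0 = 11110000 → 4-byte char #6 = F0 93 81 BF.
Leading byte 0xF0 = 11110000 matches 11110xxx → 4-byte sequence.
Byte 1: 0xF0 = 11110000, payload 000 (3 bits).
Byte 2: 0x93 = 10010011 (10xxxxxx ✓), payload 010011.
Byte 3: 0x81 = 10000001 (10xxxxxx ✓), payload 000001.
Byte 4: 0xBF = 10111111 (10xxxxxx ✓), payload 111111.
Concatenate: 000010011000001111111 = 0x1307F (21 bits → U+1307F).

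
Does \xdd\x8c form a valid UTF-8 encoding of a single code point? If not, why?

valid

Leading byte 0xDD = 11011101 → 2-byte form.
Continuation bytes 0x8C=10001100 all match 10xxxxxx.
Decoded value 0x74C is ≥ 0x80 (shortest form) and not a surrogate.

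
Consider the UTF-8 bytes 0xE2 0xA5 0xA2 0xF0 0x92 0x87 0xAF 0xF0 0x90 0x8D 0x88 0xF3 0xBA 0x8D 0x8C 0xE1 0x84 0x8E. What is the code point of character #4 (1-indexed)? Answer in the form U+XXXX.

U+FA34C

Offset 0: leading byte 0xE2 = 11100010 → 3-byte char #1 = E2 A5 A2.
Offset 3: leading byte 0xF0 = 11110000 → 4-byte char #2 = F0 92 87 AF.
Offset 7: leading byte 0xF0 = 11110000 → 4-byte char #3 = F0 90 8D 88.
Offset 11: leading byte 0xF3 = 11110011 → 4-byte char #4 = F3 BA 8D 8C.
Leading byte 0xF3 = 11110011 matches 11110xxx → 4-byte sequence.
Byte 1: 0xF3 = 11110011, payload 011 (3 bits).
Byte 2: 0xBA = 10111010 (10xxxxxx ✓), payload 111010.
Byte 3: 0x8D = 10001101 (10xxxxxx ✓), payload 001101.
Byte 4: 0x8C = 10001100 (10xxxxxx ✓), payload 001100.
Concatenate: 011111010001101001100 = 0xFA34C (21 bits → U+FA34C).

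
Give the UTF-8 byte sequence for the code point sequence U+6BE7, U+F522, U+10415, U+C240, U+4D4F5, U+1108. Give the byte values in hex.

U+6BE7: 3-byte form → E6 AF A7.
U+F522: 3-byte form → EF 94 A2.
U+10415: 4-byte form → F0 90 90 95.
U+C240: 3-byte form → EC 89 80.
U+4D4F5: 4-byte form → F1 8D 93 B5.
U+1108: 3-byte form → E1 84 88.
Concatenated (20 bytes): E6 AF A7 EF 94 A2 F0 90 90 95 EC 89 80 F1 8D 93 B5 E1 84 88.

E6 AF A7 EF 94 A2 F0 90 90 95 EC 89 80 F1 8D 93 B5 E1 84 88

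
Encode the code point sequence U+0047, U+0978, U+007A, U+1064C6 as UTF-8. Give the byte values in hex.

47 E0 A5 B8 7A F4 86 93 86

U+0047: 1-byte form → 47.
U+0978: 3-byte form → E0 A5 B8.
U+007A: 1-byte form → 7A.
U+1064C6: 4-byte form → F4 86 93 86.
Concatenated (9 bytes): 47 E0 A5 B8 7A F4 86 93 86.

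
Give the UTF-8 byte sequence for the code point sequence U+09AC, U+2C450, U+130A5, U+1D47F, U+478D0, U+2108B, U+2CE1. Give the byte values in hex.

E0 A6 AC F0 AC 91 90 F0 93 82 A5 F0 9D 91 BF F1 87 A3 90 F0 A1 82 8B E2 B3 A1

U+09AC: 3-byte form → E0 A6 AC.
U+2C450: 4-byte form → F0 AC 91 90.
U+130A5: 4-byte form → F0 93 82 A5.
U+1D47F: 4-byte form → F0 9D 91 BF.
U+478D0: 4-byte form → F1 87 A3 90.
U+2108B: 4-byte form → F0 A1 82 8B.
U+2CE1: 3-byte form → E2 B3 A1.
Concatenated (26 bytes): E0 A6 AC F0 AC 91 90 F0 93 82 A5 F0 9D 91 BF F1 87 A3 90 F0 A1 82 8B E2 B3 A1.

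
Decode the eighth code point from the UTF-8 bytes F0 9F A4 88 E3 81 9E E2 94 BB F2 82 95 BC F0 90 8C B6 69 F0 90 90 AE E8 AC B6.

Offset 0: leading byte 0xF0 = 11110000 → 4-byte char #1 = F0 9F A4 88.
Offset 4: leading byte 0xE3 = 11100011 → 3-byte char #2 = E3 81 9E.
Offset 7: leading byte 0xE2 = 11100010 → 3-byte char #3 = E2 94 BB.
Offset 10: leading byte 0xF2 = 11110010 → 4-byte char #4 = F2 82 95 BC.
Offset 14: leading byte 0xF0 = 11110000 → 4-byte char #5 = F0 90 8C B6.
Offset 18: leading byte 0x69 = 01101001 → 1-byte char #6 = 69.
Offset 19: leading byte 0xF0 = 11110000 → 4-byte char #7 = F0 90 90 AE.
Offset 23: leading byte 0xE8 = 11101000 → 3-byte char #8 = E8 AC B6.
Leading byte 0xE8 = 11101000 matches 1110xxxx → 3-byte sequence.
Byte 1: 0xE8 = 11101000, payload 1000 (4 bits).
Byte 2: 0xAC = 10101100 (10xxxxxx ✓), payload 101100.
Byte 3: 0xB6 = 10110110 (10xxxxxx ✓), payload 110110.
Concatenate: 1000101100110110 = 0x8B36 (16 bits → U+8B36).

U+8B36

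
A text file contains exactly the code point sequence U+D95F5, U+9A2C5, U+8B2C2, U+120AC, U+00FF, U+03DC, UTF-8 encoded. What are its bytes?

F3 99 97 B5 F2 9A 8B 85 F2 8B 8B 82 F0 92 82 AC C3 BF CF 9C

U+D95F5: 4-byte form → F3 99 97 B5.
U+9A2C5: 4-byte form → F2 9A 8B 85.
U+8B2C2: 4-byte form → F2 8B 8B 82.
U+120AC: 4-byte form → F0 92 82 AC.
U+00FF: 2-byte form → C3 BF.
U+03DC: 2-byte form → CF 9C.
Concatenated (20 bytes): F3 99 97 B5 F2 9A 8B 85 F2 8B 8B 82 F0 92 82 AC C3 BF CF 9C.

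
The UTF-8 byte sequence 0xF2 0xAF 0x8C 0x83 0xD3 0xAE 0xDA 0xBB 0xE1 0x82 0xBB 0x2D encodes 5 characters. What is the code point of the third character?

U+06BB

Offset 0: leading byte 0xF2 = 11110010 → 4-byte char #1 = F2 AF 8C 83.
Offset 4: leading byte 0xD3 = 11010011 → 2-byte char #2 = D3 AE.
Offset 6: leading byte 0xDA = 11011010 → 2-byte char #3 = DA BB.
Leading byte 0xDA = 11011010 matches 110xxxxx → 2-byte sequence.
Byte 1: 0xDA = 11011010, payload 11010 (5 bits).
Byte 2: 0xBB = 10111011 (10xxxxxx ✓), payload 111011.
Concatenate: 11010111011 = 0x6BB (11 bits → U+06BB).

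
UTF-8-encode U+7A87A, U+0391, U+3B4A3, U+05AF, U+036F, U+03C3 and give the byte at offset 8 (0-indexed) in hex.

U+7A87A → 4-byte form F1 BA A1 BA at offsets 0–3.
U+0391 → 2-byte form CE 91 at offsets 4–5.
U+3B4A3 → 4-byte form F0 BB 92 A3 at offsets 6–9.
Offset 8 falls in char 3's range; it's byte 3 of F0 BB 92 A3 = 0x92.

0x92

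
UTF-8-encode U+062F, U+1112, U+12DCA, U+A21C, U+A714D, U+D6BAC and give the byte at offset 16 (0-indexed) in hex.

U+062F → 2-byte form D8 AF at offsets 0–1.
U+1112 → 3-byte form E1 84 92 at offsets 2–4.
U+12DCA → 4-byte form F0 92 B7 8A at offsets 5–8.
U+A21C → 3-byte form EA 88 9C at offsets 9–11.
U+A714D → 4-byte form F2 A7 85 8D at offsets 12–15.
U+D6BAC → 4-byte form F3 96 AE AC at offsets 16–19.
Offset 16 falls in char 6's range; it's byte 1 of F3 96 AE AC = 0xF3.

0xF3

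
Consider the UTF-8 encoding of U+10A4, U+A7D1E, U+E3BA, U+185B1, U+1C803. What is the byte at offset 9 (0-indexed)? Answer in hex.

U+10A4 → 3-byte form E1 82 A4 at offsets 0–2.
U+A7D1E → 4-byte form F2 A7 B4 9E at offsets 3–6.
U+E3BA → 3-byte form EE 8E BA at offsets 7–9.
Offset 9 falls in char 3's range; it's byte 3 of EE 8E BA = 0xBA.

0xBA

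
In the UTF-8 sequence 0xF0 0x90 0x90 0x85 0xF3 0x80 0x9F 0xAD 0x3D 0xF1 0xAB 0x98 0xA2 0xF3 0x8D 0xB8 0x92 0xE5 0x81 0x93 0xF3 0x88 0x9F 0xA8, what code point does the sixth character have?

Offset 0: leading byte 0xF0 = 11110000 → 4-byte char #1 = F0 90 90 85.
Offset 4: leading byte 0xF3 = 11110011 → 4-byte char #2 = F3 80 9F AD.
Offset 8: leading byte 0x3D = 00111101 → 1-byte char #3 = 3D.
Offset 9: leading byte 0xF1 = 11110001 → 4-byte char #4 = F1 AB 98 A2.
Offset 13: leading byte 0xF3 = 11110011 → 4-byte char #5 = F3 8D B8 92.
Offset 17: leading byte 0xE5 = 11100101 → 3-byte char #6 = E5 81 93.
Leading byte 0xE5 = 11100101 matches 1110xxxx → 3-byte sequence.
Byte 1: 0xE5 = 11100101, payload 0101 (4 bits).
Byte 2: 0x81 = 10000001 (10xxxxxx ✓), payload 000001.
Byte 3: 0x93 = 10010011 (10xxxxxx ✓), payload 010011.
Concatenate: 0101000001010011 = 0x5053 (16 bits → U+5053).

U+5053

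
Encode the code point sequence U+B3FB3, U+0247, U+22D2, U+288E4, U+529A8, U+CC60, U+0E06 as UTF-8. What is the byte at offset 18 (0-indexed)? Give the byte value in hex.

U+B3FB3 → 4-byte form F2 B3 BE B3 at offsets 0–3.
U+0247 → 2-byte form C9 87 at offsets 4–5.
U+22D2 → 3-byte form E2 8B 92 at offsets 6–8.
U+288E4 → 4-byte form F0 A8 A3 A4 at offsets 9–12.
U+529A8 → 4-byte form F1 92 A6 A8 at offsets 13–16.
U+CC60 → 3-byte form EC B1 A0 at offsets 17–19.
Offset 18 falls in char 6's range; it's byte 2 of EC B1 A0 = 0xB1.

0xB1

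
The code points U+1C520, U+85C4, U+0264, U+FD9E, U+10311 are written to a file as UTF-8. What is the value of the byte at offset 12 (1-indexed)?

0x9E

1-indexed offset 12 is 0-indexed offset 11.
U+1C520 → 4-byte form F0 9C 94 A0 at offsets 0–3.
U+85C4 → 3-byte form E8 97 84 at offsets 4–6.
U+0264 → 2-byte form C9 A4 at offsets 7–8.
U+FD9E → 3-byte form EF B6 9E at offsets 9–11.
Offset 11 falls in char 4's range; it's byte 3 of EF B6 9E = 0x9E.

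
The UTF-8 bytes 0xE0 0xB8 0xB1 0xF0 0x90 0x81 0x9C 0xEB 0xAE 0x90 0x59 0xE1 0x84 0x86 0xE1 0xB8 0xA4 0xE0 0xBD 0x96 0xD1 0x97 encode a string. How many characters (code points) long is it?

8

Byte at offset 0: 0xE0 = 11100000 → 3-byte char (#1). Advance 3.
Byte at offset 3: 0xF0 = 11110000 → 4-byte char (#2). Advance 4.
Byte at offset 7: 0xEB = 11101011 → 3-byte char (#3). Advance 3.
Byte at offset 10: 0x59 = 01011001 → 1-byte char (#4). Advance 1.
Byte at offset 11: 0xE1 = 11100001 → 3-byte char (#5). Advance 3.
Byte at offset 14: 0xE1 = 11100001 → 3-byte char (#6). Advance 3.
Byte at offset 17: 0xE0 = 11100000 → 3-byte char (#7). Advance 3.
Byte at offset 20: 0xD1 = 11010001 → 2-byte char (#8). Advance 2.
Reached end at offset 22 after 8 code points.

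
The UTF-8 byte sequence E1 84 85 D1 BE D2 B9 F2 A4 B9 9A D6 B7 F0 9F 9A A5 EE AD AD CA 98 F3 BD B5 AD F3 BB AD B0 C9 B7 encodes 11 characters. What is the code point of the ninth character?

U+FDD6D

Offset 0: leading byte 0xE1 = 11100001 → 3-byte char #1 = E1 84 85.
Offset 3: leading byte 0xD1 = 11010001 → 2-byte char #2 = D1 BE.
Offset 5: leading byte 0xD2 = 11010010 → 2-byte char #3 = D2 B9.
Offset 7: leading byte 0xF2 = 11110010 → 4-byte char #4 = F2 A4 B9 9A.
Offset 11: leading byte 0xD6 = 11010110 → 2-byte char #5 = D6 B7.
Offset 13: leading byte 0xF0 = 11110000 → 4-byte char #6 = F0 9F 9A A5.
Offset 17: leading byte 0xEE = 11101110 → 3-byte char #7 = EE AD AD.
Offset 20: leading byte 0xCA = 11001010 → 2-byte char #8 = CA 98.
Offset 22: leading byte 0xF3 = 11110011 → 4-byte char #9 = F3 BD B5 AD.
Leading byte 0xF3 = 11110011 matches 11110xxx → 4-byte sequence.
Byte 1: 0xF3 = 11110011, payload 011 (3 bits).
Byte 2: 0xBD = 10111101 (10xxxxxx ✓), payload 111101.
Byte 3: 0xB5 = 10110101 (10xxxxxx ✓), payload 110101.
Byte 4: 0xAD = 10101101 (10xxxxxx ✓), payload 101101.
Concatenate: 011111101110101101101 = 0xFDD6D (21 bits → U+FDD6D).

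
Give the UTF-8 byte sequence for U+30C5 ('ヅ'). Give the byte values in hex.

U+30C5 = 0x30C5 = 12485 decimal. In range U+0800–U+FFFF → 3-byte form: 1110xxxx 10xxxxxx 10xxxxxx.
Binary (16 bits): 0011000011000101.
Split 4+6+6: 0011 | 000011 | 000101.
Byte 1: 11100011 = 0xE3.
Byte 2: 10000011 = 0x83.
Byte 3: 10000101 = 0x85.

E3 83 85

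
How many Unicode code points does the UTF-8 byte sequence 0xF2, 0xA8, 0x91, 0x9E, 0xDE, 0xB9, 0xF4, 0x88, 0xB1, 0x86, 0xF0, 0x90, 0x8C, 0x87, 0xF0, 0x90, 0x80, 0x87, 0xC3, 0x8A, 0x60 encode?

Byte at offset 0: 0xF2 = 11110010 → 4-byte char (#1). Advance 4.
Byte at offset 4: 0xDE = 11011110 → 2-byte char (#2). Advance 2.
Byte at offset 6: 0xF4 = 11110100 → 4-byte char (#3). Advance 4.
Byte at offset 10: 0xF0 = 11110000 → 4-byte char (#4). Advance 4.
Byte at offset 14: 0xF0 = 11110000 → 4-byte char (#5). Advance 4.
Byte at offset 18: 0xC3 = 11000011 → 2-byte char (#6). Advance 2.
Byte at offset 20: 0x60 = 01100000 → 1-byte char (#7). Advance 1.
Reached end at offset 21 after 7 code points.

7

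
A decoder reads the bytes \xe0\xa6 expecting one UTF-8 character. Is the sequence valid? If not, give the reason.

Leading byte 0xE0 = 11100000 → 3-byte form, but only 2 bytes are present.

invalid (sequence truncated)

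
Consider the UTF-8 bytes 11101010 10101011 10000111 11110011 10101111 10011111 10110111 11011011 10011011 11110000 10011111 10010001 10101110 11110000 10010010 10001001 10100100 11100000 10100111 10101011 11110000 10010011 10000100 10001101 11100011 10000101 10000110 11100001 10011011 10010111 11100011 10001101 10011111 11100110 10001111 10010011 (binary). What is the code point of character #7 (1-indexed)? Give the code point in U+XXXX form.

U+1310D

Offset 0: leading byte 0xEA = 11101010 → 3-byte char #1 = EA AB 87.
Offset 3: leading byte 0xF3 = 11110011 → 4-byte char #2 = F3 AF 9F B7.
Offset 7: leading byte 0xDB = 11011011 → 2-byte char #3 = DB 9B.
Offset 9: leading byte 0xF0 = 11110000 → 4-byte char #4 = F0 9F 91 AE.
Offset 13: leading byte 0xF0 = 11110000 → 4-byte char #5 = F0 92 89 A4.
Offset 17: leading byte 0xE0 = 11100000 → 3-byte char #6 = E0 A7 AB.
Offset 20: leading byte 0xF0 = 11110000 → 4-byte char #7 = F0 93 84 8D.
Leading byte 0xF0 = 11110000 matches 11110xxx → 4-byte sequence.
Byte 1: 0xF0 = 11110000, payload 000 (3 bits).
Byte 2: 0x93 = 10010011 (10xxxxxx ✓), payload 010011.
Byte 3: 0x84 = 10000100 (10xxxxxx ✓), payload 000100.
Byte 4: 0x8D = 10001101 (10xxxxxx ✓), payload 001101.
Concatenate: 000010011000100001101 = 0x1310D (21 bits → U+1310D).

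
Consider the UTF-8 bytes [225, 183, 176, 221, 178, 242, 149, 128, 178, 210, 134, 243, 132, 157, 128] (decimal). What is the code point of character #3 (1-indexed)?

Offset 0: leading byte 0xE1 = 11100001 → 3-byte char #1 = E1 B7 B0.
Offset 3: leading byte 0xDD = 11011101 → 2-byte char #2 = DD B2.
Offset 5: leading byte 0xF2 = 11110010 → 4-byte char #3 = F2 95 80 B2.
Leading byte 0xF2 = 11110010 matches 11110xxx → 4-byte sequence.
Byte 1: 0xF2 = 11110010, payload 010 (3 bits).
Byte 2: 0x95 = 10010101 (10xxxxxx ✓), payload 010101.
Byte 3: 0x80 = 10000000 (10xxxxxx ✓), payload 000000.
Byte 4: 0xB2 = 10110010 (10xxxxxx ✓), payload 110010.
Concatenate: 010010101000000110010 = 0x95032 (21 bits → U+95032).

U+95032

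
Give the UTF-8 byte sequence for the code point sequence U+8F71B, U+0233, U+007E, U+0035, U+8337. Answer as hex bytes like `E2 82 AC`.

F2 8F 9C 9B C8 B3 7E 35 E8 8C B7

U+8F71B: 4-byte form → F2 8F 9C 9B.
U+0233: 2-byte form → C8 B3.
U+007E: 1-byte form → 7E.
U+0035: 1-byte form → 35.
U+8337: 3-byte form → E8 8C B7.
Concatenated (11 bytes): F2 8F 9C 9B C8 B3 7E 35 E8 8C B7.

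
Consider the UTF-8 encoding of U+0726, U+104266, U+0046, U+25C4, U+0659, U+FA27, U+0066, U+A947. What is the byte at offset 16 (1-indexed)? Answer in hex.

0x66

1-indexed offset 16 is 0-indexed offset 15.
U+0726 → 2-byte form DC A6 at offsets 0–1.
U+104266 → 4-byte form F4 84 89 A6 at offsets 2–5.
U+0046 → 1-byte form 46 at offsets 6–6.
U+25C4 → 3-byte form E2 97 84 at offsets 7–9.
U+0659 → 2-byte form D9 99 at offsets 10–11.
U+FA27 → 3-byte form EF A8 A7 at offsets 12–14.
U+0066 → 1-byte form 66 at offsets 15–15.
Offset 15 falls in char 7's range; it's byte 1 of 66 = 0x66.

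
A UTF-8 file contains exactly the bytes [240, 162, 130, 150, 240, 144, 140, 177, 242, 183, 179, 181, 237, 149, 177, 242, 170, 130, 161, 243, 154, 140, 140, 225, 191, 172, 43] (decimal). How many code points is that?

8

Byte at offset 0: 0xF0 = 11110000 → 4-byte char (#1). Advance 4.
Byte at offset 4: 0xF0 = 11110000 → 4-byte char (#2). Advance 4.
Byte at offset 8: 0xF2 = 11110010 → 4-byte char (#3). Advance 4.
Byte at offset 12: 0xED = 11101101 → 3-byte char (#4). Advance 3.
Byte at offset 15: 0xF2 = 11110010 → 4-byte char (#5). Advance 4.
Byte at offset 19: 0xF3 = 11110011 → 4-byte char (#6). Advance 4.
Byte at offset 23: 0xE1 = 11100001 → 3-byte char (#7). Advance 3.
Byte at offset 26: 0x2B = 00101011 → 1-byte char (#8). Advance 1.
Reached end at offset 27 after 8 code points.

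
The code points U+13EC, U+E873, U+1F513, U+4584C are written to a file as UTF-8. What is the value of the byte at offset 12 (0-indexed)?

U+13EC → 3-byte form E1 8F AC at offsets 0–2.
U+E873 → 3-byte form EE A1 B3 at offsets 3–5.
U+1F513 → 4-byte form F0 9F 94 93 at offsets 6–9.
U+4584C → 4-byte form F1 85 A1 8C at offsets 10–13.
Offset 12 falls in char 4's range; it's byte 3 of F1 85 A1 8C = 0xA1.

0xA1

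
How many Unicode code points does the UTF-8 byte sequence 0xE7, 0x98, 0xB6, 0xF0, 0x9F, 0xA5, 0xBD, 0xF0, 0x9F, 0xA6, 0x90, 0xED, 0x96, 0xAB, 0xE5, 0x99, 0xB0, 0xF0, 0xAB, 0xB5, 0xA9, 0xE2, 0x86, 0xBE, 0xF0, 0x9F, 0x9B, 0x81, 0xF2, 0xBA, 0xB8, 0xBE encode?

9

Byte at offset 0: 0xE7 = 11100111 → 3-byte char (#1). Advance 3.
Byte at offset 3: 0xF0 = 11110000 → 4-byte char (#2). Advance 4.
Byte at offset 7: 0xF0 = 11110000 → 4-byte char (#3). Advance 4.
Byte at offset 11: 0xED = 11101101 → 3-byte char (#4). Advance 3.
Byte at offset 14: 0xE5 = 11100101 → 3-byte char (#5). Advance 3.
Byte at offset 17: 0xF0 = 11110000 → 4-byte char (#6). Advance 4.
Byte at offset 21: 0xE2 = 11100010 → 3-byte char (#7). Advance 3.
Byte at offset 24: 0xF0 = 11110000 → 4-byte char (#8). Advance 4.
Byte at offset 28: 0xF2 = 11110010 → 4-byte char (#9). Advance 4.
Reached end at offset 32 after 9 code points.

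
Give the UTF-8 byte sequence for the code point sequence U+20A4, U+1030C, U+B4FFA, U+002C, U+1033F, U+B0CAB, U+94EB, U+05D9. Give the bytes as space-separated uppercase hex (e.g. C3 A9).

U+20A4: 3-byte form → E2 82 A4.
U+1030C: 4-byte form → F0 90 8C 8C.
U+B4FFA: 4-byte form → F2 B4 BF BA.
U+002C: 1-byte form → 2C.
U+1033F: 4-byte form → F0 90 8C BF.
U+B0CAB: 4-byte form → F2 B0 B2 AB.
U+94EB: 3-byte form → E9 93 AB.
U+05D9: 2-byte form → D7 99.
Concatenated (25 bytes): E2 82 A4 F0 90 8C 8C F2 B4 BF BA 2C F0 90 8C BF F2 B0 B2 AB E9 93 AB D7 99.

E2 82 A4 F0 90 8C 8C F2 B4 BF BA 2C F0 90 8C BF F2 B0 B2 AB E9 93 AB D7 99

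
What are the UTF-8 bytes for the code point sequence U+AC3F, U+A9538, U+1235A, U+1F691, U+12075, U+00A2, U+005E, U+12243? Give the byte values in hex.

U+AC3F: 3-byte form → EA B0 BF.
U+A9538: 4-byte form → F2 A9 94 B8.
U+1235A: 4-byte form → F0 92 8D 9A.
U+1F691: 4-byte form → F0 9F 9A 91.
U+12075: 4-byte form → F0 92 81 B5.
U+00A2: 2-byte form → C2 A2.
U+005E: 1-byte form → 5E.
U+12243: 4-byte form → F0 92 89 83.
Concatenated (26 bytes): EA B0 BF F2 A9 94 B8 F0 92 8D 9A F0 9F 9A 91 F0 92 81 B5 C2 A2 5E F0 92 89 83.

EA B0 BF F2 A9 94 B8 F0 92 8D 9A F0 9F 9A 91 F0 92 81 B5 C2 A2 5E F0 92 89 83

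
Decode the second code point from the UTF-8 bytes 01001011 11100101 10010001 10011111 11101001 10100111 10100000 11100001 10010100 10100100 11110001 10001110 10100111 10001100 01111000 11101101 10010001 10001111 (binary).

U+545F

Offset 0: leading byte 0x4B = 01001011 → 1-byte char #1 = 4B.
Offset 1: leading byte 0xE5 = 11100101 → 3-byte char #2 = E5 91 9F.
Leading byte 0xE5 = 11100101 matches 1110xxxx → 3-byte sequence.
Byte 1: 0xE5 = 11100101, payload 0101 (4 bits).
Byte 2: 0x91 = 10010001 (10xxxxxx ✓), payload 010001.
Byte 3: 0x9F = 10011111 (10xxxxxx ✓), payload 011111.
Concatenate: 0101010001011111 = 0x545F (16 bits → U+545F).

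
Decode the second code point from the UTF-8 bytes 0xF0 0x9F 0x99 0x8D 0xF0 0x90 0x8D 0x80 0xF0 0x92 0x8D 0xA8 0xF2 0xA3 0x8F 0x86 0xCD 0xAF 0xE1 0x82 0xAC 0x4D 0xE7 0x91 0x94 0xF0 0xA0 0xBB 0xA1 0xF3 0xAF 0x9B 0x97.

Offset 0: leading byte 0xF0 = 11110000 → 4-byte char #1 = F0 9F 99 8D.
Offset 4: leading byte 0xF0 = 11110000 → 4-byte char #2 = F0 90 8D 80.
Leading byte 0xF0 = 11110000 matches 11110xxx → 4-byte sequence.
Byte 1: 0xF0 = 11110000, payload 000 (3 bits).
Byte 2: 0x90 = 10010000 (10xxxxxx ✓), payload 010000.
Byte 3: 0x8D = 10001101 (10xxxxxx ✓), payload 001101.
Byte 4: 0x80 = 10000000 (10xxxxxx ✓), payload 000000.
Concatenate: 000010000001101000000 = 0x10340 (21 bits → U+10340).

U+10340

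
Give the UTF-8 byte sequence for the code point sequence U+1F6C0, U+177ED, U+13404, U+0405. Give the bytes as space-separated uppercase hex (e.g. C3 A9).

U+1F6C0: 4-byte form → F0 9F 9B 80.
U+177ED: 4-byte form → F0 97 9F AD.
U+13404: 4-byte form → F0 93 90 84.
U+0405: 2-byte form → D0 85.
Concatenated (14 bytes): F0 9F 9B 80 F0 97 9F AD F0 93 90 84 D0 85.

F0 9F 9B 80 F0 97 9F AD F0 93 90 84 D0 85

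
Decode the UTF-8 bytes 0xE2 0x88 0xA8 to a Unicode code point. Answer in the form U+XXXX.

Leading byte 0xE2 = 11100010 matches 1110xxxx → 3-byte sequence.
Byte 1: 0xE2 = 11100010, payload 0010 (4 bits).
Byte 2: 0x88 = 10001000 (10xxxxxx ✓), payload 001000.
Byte 3: 0xA8 = 10101000 (10xxxxxx ✓), payload 101000.
Concatenate: 0010001000101000 = 0x2228 (16 bits → U+2228).

U+2228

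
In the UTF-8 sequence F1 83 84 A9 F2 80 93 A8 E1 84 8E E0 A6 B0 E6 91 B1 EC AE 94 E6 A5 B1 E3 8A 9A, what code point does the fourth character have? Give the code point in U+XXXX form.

U+09B0

Offset 0: leading byte 0xF1 = 11110001 → 4-byte char #1 = F1 83 84 A9.
Offset 4: leading byte 0xF2 = 11110010 → 4-byte char #2 = F2 80 93 A8.
Offset 8: leading byte 0xE1 = 11100001 → 3-byte char #3 = E1 84 8E.
Offset 11: leading byte 0xE0 = 11100000 → 3-byte char #4 = E0 A6 B0.
Leading byte 0xE0 = 11100000 matches 1110xxxx → 3-byte sequence.
Byte 1: 0xE0 = 11100000, payload 0000 (4 bits).
Byte 2: 0xA6 = 10100110 (10xxxxxx ✓), payload 100110.
Byte 3: 0xB0 = 10110000 (10xxxxxx ✓), payload 110000.
Concatenate: 0000100110110000 = 0x9B0 (16 bits → U+09B0).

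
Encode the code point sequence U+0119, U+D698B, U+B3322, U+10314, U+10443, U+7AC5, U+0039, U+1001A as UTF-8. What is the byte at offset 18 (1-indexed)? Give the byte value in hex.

1-indexed offset 18 is 0-indexed offset 17.
U+0119 → 2-byte form C4 99 at offsets 0–1.
U+D698B → 4-byte form F3 96 A6 8B at offsets 2–5.
U+B3322 → 4-byte form F2 B3 8C A2 at offsets 6–9.
U+10314 → 4-byte form F0 90 8C 94 at offsets 10–13.
U+10443 → 4-byte form F0 90 91 83 at offsets 14–17.
Offset 17 falls in char 5's range; it's byte 4 of F0 90 91 83 = 0x83.

0x83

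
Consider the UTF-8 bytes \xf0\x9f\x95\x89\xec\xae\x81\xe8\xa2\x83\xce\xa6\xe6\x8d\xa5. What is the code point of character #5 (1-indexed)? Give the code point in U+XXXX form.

Offset 0: leading byte 0xF0 = 11110000 → 4-byte char #1 = F0 9F 95 89.
Offset 4: leading byte 0xEC = 11101100 → 3-byte char #2 = EC AE 81.
Offset 7: leading byte 0xE8 = 11101000 → 3-byte char #3 = E8 A2 83.
Offset 10: leading byte 0xCE = 11001110 → 2-byte char #4 = CE A6.
Offset 12: leading byte 0xE6 = 11100110 → 3-byte char #5 = E6 8D A5.
Leading byte 0xE6 = 11100110 matches 1110xxxx → 3-byte sequence.
Byte 1: 0xE6 = 11100110, payload 0110 (4 bits).
Byte 2: 0x8D = 10001101 (10xxxxxx ✓), payload 001101.
Byte 3: 0xA5 = 10100101 (10xxxxxx ✓), payload 100101.
Concatenate: 0110001101100101 = 0x6365 (16 bits → U+6365).

U+6365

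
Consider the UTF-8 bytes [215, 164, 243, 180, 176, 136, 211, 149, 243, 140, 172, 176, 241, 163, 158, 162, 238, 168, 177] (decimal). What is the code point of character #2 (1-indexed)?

Offset 0: leading byte 0xD7 = 11010111 → 2-byte char #1 = D7 A4.
Offset 2: leading byte 0xF3 = 11110011 → 4-byte char #2 = F3 B4 B0 88.
Leading byte 0xF3 = 11110011 matches 11110xxx → 4-byte sequence.
Byte 1: 0xF3 = 11110011, payload 011 (3 bits).
Byte 2: 0xB4 = 10110100 (10xxxxxx ✓), payload 110100.
Byte 3: 0xB0 = 10110000 (10xxxxxx ✓), payload 110000.
Byte 4: 0x88 = 10001000 (10xxxxxx ✓), payload 001000.
Concatenate: 011110100110000001000 = 0xF4C08 (21 bits → U+F4C08).

U+F4C08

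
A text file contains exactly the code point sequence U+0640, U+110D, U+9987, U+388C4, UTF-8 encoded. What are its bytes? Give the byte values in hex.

U+0640: 2-byte form → D9 80.
U+110D: 3-byte form → E1 84 8D.
U+9987: 3-byte form → E9 A6 87.
U+388C4: 4-byte form → F0 B8 A3 84.
Concatenated (12 bytes): D9 80 E1 84 8D E9 A6 87 F0 B8 A3 84.

D9 80 E1 84 8D E9 A6 87 F0 B8 A3 84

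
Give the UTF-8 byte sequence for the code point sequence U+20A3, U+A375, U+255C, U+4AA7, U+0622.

U+20A3: 3-byte form → E2 82 A3.
U+A375: 3-byte form → EA 8D B5.
U+255C: 3-byte form → E2 95 9C.
U+4AA7: 3-byte form → E4 AA A7.
U+0622: 2-byte form → D8 A2.
Concatenated (14 bytes): E2 82 A3 EA 8D B5 E2 95 9C E4 AA A7 D8 A2.

E2 82 A3 EA 8D B5 E2 95 9C E4 AA A7 D8 A2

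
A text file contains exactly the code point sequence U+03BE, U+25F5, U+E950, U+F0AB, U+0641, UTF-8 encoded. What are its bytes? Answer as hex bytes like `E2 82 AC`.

CE BE E2 97 B5 EE A5 90 EF 82 AB D9 81

U+03BE: 2-byte form → CE BE.
U+25F5: 3-byte form → E2 97 B5.
U+E950: 3-byte form → EE A5 90.
U+F0AB: 3-byte form → EF 82 AB.
U+0641: 2-byte form → D9 81.
Concatenated (13 bytes): CE BE E2 97 B5 EE A5 90 EF 82 AB D9 81.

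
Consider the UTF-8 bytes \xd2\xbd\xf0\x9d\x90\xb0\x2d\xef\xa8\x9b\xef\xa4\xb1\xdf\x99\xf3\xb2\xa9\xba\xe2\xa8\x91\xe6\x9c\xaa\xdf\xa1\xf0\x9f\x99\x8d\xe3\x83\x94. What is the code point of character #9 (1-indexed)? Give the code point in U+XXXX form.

U+672A

Offset 0: leading byte 0xD2 = 11010010 → 2-byte char #1 = D2 BD.
Offset 2: leading byte 0xF0 = 11110000 → 4-byte char #2 = F0 9D 90 B0.
Offset 6: leading byte 0x2D = 00101101 → 1-byte char #3 = 2D.
Offset 7: leading byte 0xEF = 11101111 → 3-byte char #4 = EF A8 9B.
Offset 10: leading byte 0xEF = 11101111 → 3-byte char #5 = EF A4 B1.
Offset 13: leading byte 0xDF = 11011111 → 2-byte char #6 = DF 99.
Offset 15: leading byte 0xF3 = 11110011 → 4-byte char #7 = F3 B2 A9 BA.
Offset 19: leading byte 0xE2 = 11100010 → 3-byte char #8 = E2 A8 91.
Offset 22: leading byte 0xE6 = 11100110 → 3-byte char #9 = E6 9C AA.
Leading byte 0xE6 = 11100110 matches 1110xxxx → 3-byte sequence.
Byte 1: 0xE6 = 11100110, payload 0110 (4 bits).
Byte 2: 0x9C = 10011100 (10xxxxxx ✓), payload 011100.
Byte 3: 0xAA = 10101010 (10xxxxxx ✓), payload 101010.
Concatenate: 0110011100101010 = 0x672A (16 bits → U+672A).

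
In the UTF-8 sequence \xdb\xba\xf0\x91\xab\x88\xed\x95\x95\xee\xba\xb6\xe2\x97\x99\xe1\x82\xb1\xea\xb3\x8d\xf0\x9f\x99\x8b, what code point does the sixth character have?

U+10B1

Offset 0: leading byte 0xDB = 11011011 → 2-byte char #1 = DB BA.
Offset 2: leading byte 0xF0 = 11110000 → 4-byte char #2 = F0 91 AB 88.
Offset 6: leading byte 0xED = 11101101 → 3-byte char #3 = ED 95 95.
Offset 9: leading byte 0xEE = 11101110 → 3-byte char #4 = EE BA B6.
Offset 12: leading byte 0xE2 = 11100010 → 3-byte char #5 = E2 97 99.
Offset 15: leading byte 0xE1 = 11100001 → 3-byte char #6 = E1 82 B1.
Leading byte 0xE1 = 11100001 matches 1110xxxx → 3-byte sequence.
Byte 1: 0xE1 = 11100001, payload 0001 (4 bits).
Byte 2: 0x82 = 10000010 (10xxxxxx ✓), payload 000010.
Byte 3: 0xB1 = 10110001 (10xxxxxx ✓), payload 110001.
Concatenate: 0001000010110001 = 0x10B1 (16 bits → U+10B1).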